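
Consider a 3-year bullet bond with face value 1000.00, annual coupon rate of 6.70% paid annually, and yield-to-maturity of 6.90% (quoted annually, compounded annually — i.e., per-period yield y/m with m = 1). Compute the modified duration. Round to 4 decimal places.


Answer: Modified duration = 2.6333

Derivation:
Coupon per period c = face * coupon_rate / m = 67.000000
Periods per year m = 1; per-period yield y/m = 0.069000
Number of cashflows N = 3
Cashflows (t years, CF_t, discount factor 1/(1+y/m)^(m*t), PV):
  t = 1.0000: CF_t = 67.000000, DF = 0.935454, PV = 62.675398
  t = 2.0000: CF_t = 67.000000, DF = 0.875074, PV = 58.629932
  t = 3.0000: CF_t = 1067.000000, DF = 0.818591, PV = 873.436434
Price P = sum_t PV_t = 994.741764
First compute Macaulay numerator sum_t t * PV_t:
  t * PV_t at t = 1.0000: 62.675398
  t * PV_t at t = 2.0000: 117.259864
  t * PV_t at t = 3.0000: 2620.309302
Macaulay duration D = 2800.244564 / 994.741764 = 2.815047
Modified duration = D / (1 + y/m) = 2.815047 / (1 + 0.069000) = 2.633346


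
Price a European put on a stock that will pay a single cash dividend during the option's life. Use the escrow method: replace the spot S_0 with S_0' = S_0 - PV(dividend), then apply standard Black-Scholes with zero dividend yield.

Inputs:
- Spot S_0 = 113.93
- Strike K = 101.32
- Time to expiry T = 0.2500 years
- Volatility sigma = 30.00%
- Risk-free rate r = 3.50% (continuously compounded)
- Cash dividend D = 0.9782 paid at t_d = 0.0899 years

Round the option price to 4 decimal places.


Answer: Price = 1.9754

Derivation:
PV(D) = D * exp(-r * t_d) = 0.9782 * 0.99685845 = 0.97512693
S_0' = S_0 - PV(D) = 113.9300 - 0.97512693 = 112.95487307
d1 = (ln(S_0'/K) + (r + sigma^2/2)*T) / (sigma*sqrt(T)) = 0.85803040
d2 = d1 - sigma*sqrt(T) = 0.70803040
exp(-rT) = 0.99128817
N(-d1) = 0.19543784; N(-d2) = 0.23946319
P = K * exp(-rT) * N(-d2) - S_0' * N(-d1) = 101.3200 * 0.99128817 * 0.23946319 - 112.95487307 * 0.19543784 = 1.9754


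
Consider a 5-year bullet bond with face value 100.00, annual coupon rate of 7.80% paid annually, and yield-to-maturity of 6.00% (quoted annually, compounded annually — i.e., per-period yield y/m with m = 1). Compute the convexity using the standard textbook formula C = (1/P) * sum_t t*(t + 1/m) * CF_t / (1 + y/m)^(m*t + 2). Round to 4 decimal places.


Answer: Convexity = 22.1308

Derivation:
Coupon per period c = face * coupon_rate / m = 7.800000
Periods per year m = 1; per-period yield y/m = 0.060000
Number of cashflows N = 5
Cashflows (t years, CF_t, discount factor 1/(1+y/m)^(m*t), PV):
  t = 1.0000: CF_t = 7.800000, DF = 0.943396, PV = 7.358491
  t = 2.0000: CF_t = 7.800000, DF = 0.889996, PV = 6.941972
  t = 3.0000: CF_t = 7.800000, DF = 0.839619, PV = 6.549030
  t = 4.0000: CF_t = 7.800000, DF = 0.792094, PV = 6.178331
  t = 5.0000: CF_t = 107.800000, DF = 0.747258, PV = 80.554431
Price P = sum_t PV_t = 107.582255
Convexity numerator sum_t t*(t + 1/m) * CF_t / (1+y/m)^(m*t + 2):
  t = 1.0000: term = 13.098061
  t = 2.0000: term = 37.069983
  t = 3.0000: term = 69.943365
  t = 4.0000: term = 109.973844
  t = 5.0000: term = 2150.794705
Convexity = (1/P) * sum = 2380.879959 / 107.582255 = 22.130787


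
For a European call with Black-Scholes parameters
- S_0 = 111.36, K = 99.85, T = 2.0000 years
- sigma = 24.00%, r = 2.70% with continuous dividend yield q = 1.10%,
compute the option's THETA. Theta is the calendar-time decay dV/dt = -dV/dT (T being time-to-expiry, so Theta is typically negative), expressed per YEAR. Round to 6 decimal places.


Answer: Theta = -3.768394

Derivation:
d1 = 0.5854229458; d2 = 0.2460116908
phi(d1) = 0.3361161326; exp(-qT) = 0.9782402351; exp(-rT) = 0.9474321065
Theta = -S*exp(-qT)*phi(d1)*sigma/(2*sqrt(T)) - r*K*exp(-rT)*N(d2) + q*S*exp(-qT)*N(d1)
N(d1) = 0.7208683181; N(d2) = 0.5971634087; sqrt(T) = 1.4142135624
Term 1 = -111.3600 * 0.9782402351 * 0.3361161326 * 0.2400 / (2 * 1.4142135624) = -3.1069219958
Term 2 = -0.0270 * 99.8500 * 0.9474321065 * 0.5971634087 = -1.5252924471
Term 3 = 0.0110 * 111.3600 * 0.9782402351 * 0.7208683181 = 0.8638202241
Theta = -3.1069219958 + (-1.5252924471) + (0.8638202241) = -3.768394


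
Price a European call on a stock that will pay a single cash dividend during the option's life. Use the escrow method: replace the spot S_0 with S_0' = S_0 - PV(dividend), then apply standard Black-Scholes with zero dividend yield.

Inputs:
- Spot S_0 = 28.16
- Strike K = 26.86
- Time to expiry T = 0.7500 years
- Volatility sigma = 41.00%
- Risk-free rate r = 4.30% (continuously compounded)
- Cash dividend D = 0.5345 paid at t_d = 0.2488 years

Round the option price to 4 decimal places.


PV(D) = D * exp(-r * t_d) = 0.5345 * 0.98935862 = 0.52881218
S_0' = S_0 - PV(D) = 28.1600 - 0.52881218 = 27.63118782
d1 = (ln(S_0'/K) + (r + sigma^2/2)*T) / (sigma*sqrt(T)) = 0.34808430
d2 = d1 - sigma*sqrt(T) = -0.00698612
exp(-rT) = 0.96826449
N(d1) = 0.63611156; N(d2) = 0.49721297
C = S_0' * N(d1) - K * exp(-rT) * N(d2) = 27.63118782 * 0.63611156 - 26.8600 * 0.96826449 * 0.49721297 = 4.6452

Answer: Price = 4.6452


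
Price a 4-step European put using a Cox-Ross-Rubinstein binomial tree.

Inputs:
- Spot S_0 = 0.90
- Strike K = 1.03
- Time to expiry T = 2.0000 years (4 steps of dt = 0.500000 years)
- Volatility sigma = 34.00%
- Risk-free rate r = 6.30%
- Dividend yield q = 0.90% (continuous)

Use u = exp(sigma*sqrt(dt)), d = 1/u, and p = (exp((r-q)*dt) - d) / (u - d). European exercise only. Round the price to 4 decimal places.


Answer: Price = V(0,0) = 0.1876

Derivation:
dt = T/N = 0.500000
u = exp(sigma*sqrt(dt)) = 1.271778; d = 1/u = 0.786300
p = (exp((r-q)*dt) - d) / (u - d) = 0.496557
Discount per step: exp(-r*dt) = 0.968991
Stock lattice S(k, i) with i counting down-moves:
  k=0: S(0,0) = 0.9000
  k=1: S(1,0) = 1.1446; S(1,1) = 0.7077
  k=2: S(2,0) = 1.4557; S(2,1) = 0.9000; S(2,2) = 0.5564
  k=3: S(3,0) = 1.8513; S(3,1) = 1.1446; S(3,2) = 0.7077; S(3,3) = 0.4375
  k=4: S(4,0) = 2.3544; S(4,1) = 1.4557; S(4,2) = 0.9000; S(4,3) = 0.5564; S(4,4) = 0.3440
Terminal payoffs V(N, i) = max(K - S_T, 0):
  V(4,0) = 0.000000; V(4,1) = 0.000000; V(4,2) = 0.130000; V(4,3) = 0.473558; V(4,4) = 0.685970
Backward induction: V(k, i) = exp(-r*dt) * [p * V(k+1, i) + (1-p) * V(k+1, i+1)].
  V(3,0) = exp(-r*dt) * [p*0.000000 + (1-p)*0.000000] = 0.000000
  V(3,1) = exp(-r*dt) * [p*0.000000 + (1-p)*0.130000] = 0.063418
  V(3,2) = exp(-r*dt) * [p*0.130000 + (1-p)*0.473558] = 0.293568
  V(3,3) = exp(-r*dt) * [p*0.473558 + (1-p)*0.685970] = 0.562495
  V(2,0) = exp(-r*dt) * [p*0.000000 + (1-p)*0.063418] = 0.030937
  V(2,1) = exp(-r*dt) * [p*0.063418 + (1-p)*0.293568] = 0.173726
  V(2,2) = exp(-r*dt) * [p*0.293568 + (1-p)*0.562495] = 0.415656
  V(1,0) = exp(-r*dt) * [p*0.030937 + (1-p)*0.173726] = 0.099635
  V(1,1) = exp(-r*dt) * [p*0.173726 + (1-p)*0.415656] = 0.286360
  V(0,0) = exp(-r*dt) * [p*0.099635 + (1-p)*0.286360] = 0.187636


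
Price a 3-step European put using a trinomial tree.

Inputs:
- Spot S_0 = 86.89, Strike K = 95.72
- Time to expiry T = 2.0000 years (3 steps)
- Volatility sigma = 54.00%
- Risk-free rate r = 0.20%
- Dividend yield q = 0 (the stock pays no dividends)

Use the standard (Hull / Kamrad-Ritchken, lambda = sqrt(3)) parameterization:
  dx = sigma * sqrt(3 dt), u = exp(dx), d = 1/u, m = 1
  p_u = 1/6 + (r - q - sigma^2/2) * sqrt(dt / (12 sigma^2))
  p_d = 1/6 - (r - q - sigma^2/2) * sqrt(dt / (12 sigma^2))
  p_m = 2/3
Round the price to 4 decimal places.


Answer: Price = V(0,0) = 30.2809

Derivation:
dt = T/N = 0.666667; dx = sigma*sqrt(3*dt) = 0.763675
u = exp(dx) = 2.146150; d = 1/u = 0.465951
p_u = 0.103900, p_m = 0.666667, p_d = 0.229433
Discount per step: exp(-r*dt) = 0.998668
Stock lattice S(k, j) with j the centered position index:
  k=0: S(0,+0) = 86.8900
  k=1: S(1,-1) = 40.4865; S(1,+0) = 86.8900; S(1,+1) = 186.4789
  k=2: S(2,-2) = 18.8647; S(2,-1) = 40.4865; S(2,+0) = 86.8900; S(2,+1) = 186.4789; S(2,+2) = 400.2117
  k=3: S(3,-3) = 8.7900; S(3,-2) = 18.8647; S(3,-1) = 40.4865; S(3,+0) = 86.8900; S(3,+1) = 186.4789; S(3,+2) = 400.2117; S(3,+3) = 858.9141
Terminal payoffs V(N, j) = max(K - S_T, 0):
  V(3,-3) = 86.929980; V(3,-2) = 76.855303; V(3,-1) = 55.233539; V(3,+0) = 8.830000; V(3,+1) = 0.000000; V(3,+2) = 0.000000; V(3,+3) = 0.000000
Backward induction: V(k, j) = exp(-r*dt) * [p_u * V(k+1, j+1) + p_m * V(k+1, j) + p_d * V(k+1, j-1)]
  V(2,-2) = exp(-r*dt) * [p_u*55.233539 + p_m*76.855303 + p_d*86.929980] = 76.817775
  V(2,-1) = exp(-r*dt) * [p_u*8.830000 + p_m*55.233539 + p_d*76.855303] = 55.299181
  V(2,+0) = exp(-r*dt) * [p_u*0.000000 + p_m*8.830000 + p_d*55.233539] = 18.534351
  V(2,+1) = exp(-r*dt) * [p_u*0.000000 + p_m*0.000000 + p_d*8.830000] = 2.023197
  V(2,+2) = exp(-r*dt) * [p_u*0.000000 + p_m*0.000000 + p_d*0.000000] = 0.000000
  V(1,-1) = exp(-r*dt) * [p_u*18.534351 + p_m*55.299181 + p_d*76.817775] = 56.341225
  V(1,+0) = exp(-r*dt) * [p_u*2.023197 + p_m*18.534351 + p_d*55.299181] = 25.220269
  V(1,+1) = exp(-r*dt) * [p_u*0.000000 + p_m*2.023197 + p_d*18.534351] = 5.593732
  V(0,+0) = exp(-r*dt) * [p_u*5.593732 + p_m*25.220269 + p_d*56.341225] = 30.280853


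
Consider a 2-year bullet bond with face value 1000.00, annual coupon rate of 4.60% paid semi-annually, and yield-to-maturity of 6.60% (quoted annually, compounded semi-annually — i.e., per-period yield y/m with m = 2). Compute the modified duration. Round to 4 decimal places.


Coupon per period c = face * coupon_rate / m = 23.000000
Periods per year m = 2; per-period yield y/m = 0.033000
Number of cashflows N = 4
Cashflows (t years, CF_t, discount factor 1/(1+y/m)^(m*t), PV):
  t = 0.5000: CF_t = 23.000000, DF = 0.968054, PV = 22.265247
  t = 1.0000: CF_t = 23.000000, DF = 0.937129, PV = 21.553966
  t = 1.5000: CF_t = 23.000000, DF = 0.907192, PV = 20.865408
  t = 2.0000: CF_t = 1023.000000, DF = 0.878211, PV = 898.409525
Price P = sum_t PV_t = 963.094145
First compute Macaulay numerator sum_t t * PV_t:
  t * PV_t at t = 0.5000: 11.132623
  t * PV_t at t = 1.0000: 21.553966
  t * PV_t at t = 1.5000: 31.298111
  t * PV_t at t = 2.0000: 1796.819050
Macaulay duration D = 1860.803750 / 963.094145 = 1.932110
Modified duration = D / (1 + y/m) = 1.932110 / (1 + 0.033000) = 1.870387

Answer: Modified duration = 1.8704


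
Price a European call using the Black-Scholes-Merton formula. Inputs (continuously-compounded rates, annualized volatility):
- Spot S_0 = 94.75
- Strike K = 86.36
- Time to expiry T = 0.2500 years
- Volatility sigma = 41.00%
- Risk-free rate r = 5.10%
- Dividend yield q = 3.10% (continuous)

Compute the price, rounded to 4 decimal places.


Answer: Price = 12.5071

Derivation:
d1 = (ln(S/K) + (r - q + 0.5*sigma^2) * T) / (sigma * sqrt(T)) = 0.57916946
d2 = d1 - sigma * sqrt(T) = 0.37416946
exp(-rT) = 0.98733094; exp(-qT) = 0.99227995
C = S_0 * exp(-qT) * N(d1) - K * exp(-rT) * N(d2)
N(d1) = 0.71876258; N(d2) = 0.64586088
C = 94.7500 * 0.99227995 * 0.71876258 - 86.3600 * 0.98733094 * 0.64586088 = 12.5071


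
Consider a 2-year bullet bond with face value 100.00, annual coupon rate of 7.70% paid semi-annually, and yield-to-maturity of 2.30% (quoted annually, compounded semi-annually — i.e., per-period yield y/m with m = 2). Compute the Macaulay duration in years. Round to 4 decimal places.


Answer: Macaulay duration = 1.8974 years

Derivation:
Coupon per period c = face * coupon_rate / m = 3.850000
Periods per year m = 2; per-period yield y/m = 0.011500
Number of cashflows N = 4
Cashflows (t years, CF_t, discount factor 1/(1+y/m)^(m*t), PV):
  t = 0.5000: CF_t = 3.850000, DF = 0.988631, PV = 3.806228
  t = 1.0000: CF_t = 3.850000, DF = 0.977391, PV = 3.762954
  t = 1.5000: CF_t = 3.850000, DF = 0.966279, PV = 3.720172
  t = 2.0000: CF_t = 103.850000, DF = 0.955293, PV = 99.207145
Price P = sum_t PV_t = 110.496500
Macaulay numerator sum_t t * PV_t:
  t * PV_t at t = 0.5000: 1.903114
  t * PV_t at t = 1.0000: 3.762954
  t * PV_t at t = 1.5000: 5.580259
  t * PV_t at t = 2.0000: 198.414290
Macaulay duration D = (sum_t t * PV_t) / P = 209.660618 / 110.496500 = 1.897441


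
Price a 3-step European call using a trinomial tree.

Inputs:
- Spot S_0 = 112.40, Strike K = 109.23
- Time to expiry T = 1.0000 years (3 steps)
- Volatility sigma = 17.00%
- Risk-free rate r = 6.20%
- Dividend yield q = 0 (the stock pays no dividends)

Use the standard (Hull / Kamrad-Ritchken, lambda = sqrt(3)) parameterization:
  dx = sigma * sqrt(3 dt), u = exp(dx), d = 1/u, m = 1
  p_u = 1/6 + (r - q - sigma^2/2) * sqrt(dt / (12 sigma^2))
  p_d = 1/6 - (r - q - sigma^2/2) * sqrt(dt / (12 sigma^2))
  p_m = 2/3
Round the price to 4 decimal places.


Answer: Price = V(0,0) = 12.8458

Derivation:
dt = T/N = 0.333333; dx = sigma*sqrt(3*dt) = 0.170000
u = exp(dx) = 1.185305; d = 1/u = 0.843665
p_u = 0.213284, p_m = 0.666667, p_d = 0.120049
Discount per step: exp(-r*dt) = 0.979545
Stock lattice S(k, j) with j the centered position index:
  k=0: S(0,+0) = 112.4000
  k=1: S(1,-1) = 94.8279; S(1,+0) = 112.4000; S(1,+1) = 133.2283
  k=2: S(2,-2) = 80.0030; S(2,-1) = 94.8279; S(2,+0) = 112.4000; S(2,+1) = 133.2283; S(2,+2) = 157.9161
  k=3: S(3,-3) = 67.4957; S(3,-2) = 80.0030; S(3,-1) = 94.8279; S(3,+0) = 112.4000; S(3,+1) = 133.2283; S(3,+2) = 157.9161; S(3,+3) = 187.1787
Terminal payoffs V(N, j) = max(S_T - K, 0):
  V(3,-3) = 0.000000; V(3,-2) = 0.000000; V(3,-1) = 0.000000; V(3,+0) = 3.170000; V(3,+1) = 23.998265; V(3,+2) = 48.686109; V(3,+3) = 77.948730
Backward induction: V(k, j) = exp(-r*dt) * [p_u * V(k+1, j+1) + p_m * V(k+1, j) + p_d * V(k+1, j-1)]
  V(2,-2) = exp(-r*dt) * [p_u*0.000000 + p_m*0.000000 + p_d*0.000000] = 0.000000
  V(2,-1) = exp(-r*dt) * [p_u*3.170000 + p_m*0.000000 + p_d*0.000000] = 0.662282
  V(2,+0) = exp(-r*dt) * [p_u*23.998265 + p_m*3.170000 + p_d*0.000000] = 7.083864
  V(2,+1) = exp(-r*dt) * [p_u*48.686109 + p_m*23.998265 + p_d*3.170000] = 26.215949
  V(2,+2) = exp(-r*dt) * [p_u*77.948730 + p_m*48.686109 + p_d*23.998265] = 50.900722
  V(1,-1) = exp(-r*dt) * [p_u*7.083864 + p_m*0.662282 + p_d*0.000000] = 1.912463
  V(1,+0) = exp(-r*dt) * [p_u*26.215949 + p_m*7.083864 + p_d*0.662282] = 10.180937
  V(1,+1) = exp(-r*dt) * [p_u*50.900722 + p_m*26.215949 + p_d*7.083864] = 28.587089
  V(0,+0) = exp(-r*dt) * [p_u*28.587089 + p_m*10.180937 + p_d*1.912463] = 12.845816


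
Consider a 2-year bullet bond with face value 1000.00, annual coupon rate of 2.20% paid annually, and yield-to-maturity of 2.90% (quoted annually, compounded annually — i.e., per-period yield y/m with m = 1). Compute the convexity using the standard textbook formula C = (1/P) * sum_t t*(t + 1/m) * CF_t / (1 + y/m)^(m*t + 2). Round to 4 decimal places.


Coupon per period c = face * coupon_rate / m = 22.000000
Periods per year m = 1; per-period yield y/m = 0.029000
Number of cashflows N = 2
Cashflows (t years, CF_t, discount factor 1/(1+y/m)^(m*t), PV):
  t = 1.0000: CF_t = 22.000000, DF = 0.971817, PV = 21.379981
  t = 2.0000: CF_t = 1022.000000, DF = 0.944429, PV = 965.206296
Price P = sum_t PV_t = 986.586277
Convexity numerator sum_t t*(t + 1/m) * CF_t / (1+y/m)^(m*t + 2):
  t = 1.0000: term = 40.383741
  t = 2.0000: term = 5469.412101
Convexity = (1/P) * sum = 5509.795842 / 986.586277 = 5.584708

Answer: Convexity = 5.5847


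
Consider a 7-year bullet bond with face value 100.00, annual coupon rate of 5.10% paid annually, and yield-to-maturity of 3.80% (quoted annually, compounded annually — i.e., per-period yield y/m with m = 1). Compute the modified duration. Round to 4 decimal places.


Answer: Modified duration = 5.8764

Derivation:
Coupon per period c = face * coupon_rate / m = 5.100000
Periods per year m = 1; per-period yield y/m = 0.038000
Number of cashflows N = 7
Cashflows (t years, CF_t, discount factor 1/(1+y/m)^(m*t), PV):
  t = 1.0000: CF_t = 5.100000, DF = 0.963391, PV = 4.913295
  t = 2.0000: CF_t = 5.100000, DF = 0.928122, PV = 4.733425
  t = 3.0000: CF_t = 5.100000, DF = 0.894145, PV = 4.560139
  t = 4.0000: CF_t = 5.100000, DF = 0.861411, PV = 4.393198
  t = 5.0000: CF_t = 5.100000, DF = 0.829876, PV = 4.232368
  t = 6.0000: CF_t = 5.100000, DF = 0.799495, PV = 4.077426
  t = 7.0000: CF_t = 105.100000, DF = 0.770227, PV = 80.950818
Price P = sum_t PV_t = 107.860668
First compute Macaulay numerator sum_t t * PV_t:
  t * PV_t at t = 1.0000: 4.913295
  t * PV_t at t = 2.0000: 9.466849
  t * PV_t at t = 3.0000: 13.680418
  t * PV_t at t = 4.0000: 17.572791
  t * PV_t at t = 5.0000: 21.161839
  t * PV_t at t = 6.0000: 24.464554
  t * PV_t at t = 7.0000: 566.655726
Macaulay duration D = 657.915473 / 107.860668 = 6.099679
Modified duration = D / (1 + y/m) = 6.099679 / (1 + 0.038000) = 5.876377


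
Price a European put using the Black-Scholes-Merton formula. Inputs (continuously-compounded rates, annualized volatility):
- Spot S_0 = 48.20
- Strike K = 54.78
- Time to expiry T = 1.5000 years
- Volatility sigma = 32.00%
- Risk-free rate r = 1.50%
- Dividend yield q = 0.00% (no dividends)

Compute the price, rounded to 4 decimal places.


d1 = (ln(S/K) + (r - q + 0.5*sigma^2) * T) / (sigma * sqrt(T)) = -0.07314315
d2 = d1 - sigma * sqrt(T) = -0.46506151
exp(-rT) = 0.97775124; exp(-qT) = 1.00000000
P = K * exp(-rT) * N(-d2) - S_0 * exp(-qT) * N(-d1)
N(-d1) = 0.52915390; N(-d2) = 0.67905629
P = 54.7800 * 0.97775124 * 0.67905629 - 48.2000 * 1.00000000 * 0.52915390 = 10.8659

Answer: Price = 10.8659


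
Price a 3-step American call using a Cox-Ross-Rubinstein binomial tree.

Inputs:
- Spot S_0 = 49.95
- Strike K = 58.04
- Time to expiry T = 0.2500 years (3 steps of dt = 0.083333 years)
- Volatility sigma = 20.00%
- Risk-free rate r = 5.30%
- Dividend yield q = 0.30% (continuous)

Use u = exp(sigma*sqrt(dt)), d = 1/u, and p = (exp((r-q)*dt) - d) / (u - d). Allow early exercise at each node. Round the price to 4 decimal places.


Answer: Price = V(0,0) = 0.1900

Derivation:
dt = T/N = 0.083333
u = exp(sigma*sqrt(dt)) = 1.059434; d = 1/u = 0.943900
p = (exp((r-q)*dt) - d) / (u - d) = 0.521710
Discount per step: exp(-r*dt) = 0.995593
Stock lattice S(k, i) with i counting down-moves:
  k=0: S(0,0) = 49.9500
  k=1: S(1,0) = 52.9187; S(1,1) = 47.1478
  k=2: S(2,0) = 56.0639; S(2,1) = 49.9500; S(2,2) = 44.5028
  k=3: S(3,0) = 59.3960; S(3,1) = 52.9187; S(3,2) = 47.1478; S(3,3) = 42.0062
Terminal payoffs V(N, i) = max(S_T - K, 0):
  V(3,0) = 1.356042; V(3,1) = 0.000000; V(3,2) = 0.000000; V(3,3) = 0.000000
Backward induction: V(k, i) = exp(-r*dt) * [p * V(k+1, i) + (1-p) * V(k+1, i+1)]; then take max(V_cont, immediate exercise) for American.
  V(2,0) = exp(-r*dt) * [p*1.356042 + (1-p)*0.000000] = 0.704343; exercise = 0.000000; V(2,0) = max -> 0.704343
  V(2,1) = exp(-r*dt) * [p*0.000000 + (1-p)*0.000000] = 0.000000; exercise = 0.000000; V(2,1) = max -> 0.000000
  V(2,2) = exp(-r*dt) * [p*0.000000 + (1-p)*0.000000] = 0.000000; exercise = 0.000000; V(2,2) = max -> 0.000000
  V(1,0) = exp(-r*dt) * [p*0.704343 + (1-p)*0.000000] = 0.365843; exercise = 0.000000; V(1,0) = max -> 0.365843
  V(1,1) = exp(-r*dt) * [p*0.000000 + (1-p)*0.000000] = 0.000000; exercise = 0.000000; V(1,1) = max -> 0.000000
  V(0,0) = exp(-r*dt) * [p*0.365843 + (1-p)*0.000000] = 0.190023; exercise = 0.000000; V(0,0) = max -> 0.190023


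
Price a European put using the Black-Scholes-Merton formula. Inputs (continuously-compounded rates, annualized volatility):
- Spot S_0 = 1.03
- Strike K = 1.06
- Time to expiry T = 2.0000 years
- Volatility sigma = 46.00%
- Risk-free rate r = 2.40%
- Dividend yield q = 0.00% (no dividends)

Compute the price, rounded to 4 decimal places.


Answer: Price = 0.2504

Derivation:
d1 = (ln(S/K) + (r - q + 0.5*sigma^2) * T) / (sigma * sqrt(T)) = 0.35492133
d2 = d1 - sigma * sqrt(T) = -0.29561691
exp(-rT) = 0.95313379; exp(-qT) = 1.00000000
P = K * exp(-rT) * N(-d2) - S_0 * exp(-qT) * N(-d1)
N(-d1) = 0.36132427; N(-d2) = 0.61623867
P = 1.0600 * 0.95313379 * 0.61623867 - 1.0300 * 1.00000000 * 0.36132427 = 0.2504


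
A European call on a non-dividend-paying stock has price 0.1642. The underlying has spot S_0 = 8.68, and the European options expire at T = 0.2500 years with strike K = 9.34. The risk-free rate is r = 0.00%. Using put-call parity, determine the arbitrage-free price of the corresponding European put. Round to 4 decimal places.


Answer: Put price = 0.8242

Derivation:
Put-call parity: C - P = S_0 * exp(-qT) - K * exp(-rT).
S_0 * exp(-qT) = 8.6800 * 1.00000000 = 8.68000000
K * exp(-rT) = 9.3400 * 1.00000000 = 9.34000000
P = C - S*exp(-qT) + K*exp(-rT)
P = 0.1642 - 8.68000000 + 9.34000000 = 0.8242


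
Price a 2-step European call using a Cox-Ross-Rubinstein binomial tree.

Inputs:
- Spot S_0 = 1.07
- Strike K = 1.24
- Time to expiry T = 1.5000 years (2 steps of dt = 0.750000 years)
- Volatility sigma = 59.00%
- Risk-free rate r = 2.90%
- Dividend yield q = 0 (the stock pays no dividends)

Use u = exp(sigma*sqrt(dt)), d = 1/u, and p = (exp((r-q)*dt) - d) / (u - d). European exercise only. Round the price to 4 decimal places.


Answer: Price = V(0,0) = 0.2596

Derivation:
dt = T/N = 0.750000
u = exp(sigma*sqrt(dt)) = 1.666882; d = 1/u = 0.599922
p = (exp((r-q)*dt) - d) / (u - d) = 0.395578
Discount per step: exp(-r*dt) = 0.978485
Stock lattice S(k, i) with i counting down-moves:
  k=0: S(0,0) = 1.0700
  k=1: S(1,0) = 1.7836; S(1,1) = 0.6419
  k=2: S(2,0) = 2.9730; S(2,1) = 1.0700; S(2,2) = 0.3851
Terminal payoffs V(N, i) = max(S_T - K, 0):
  V(2,0) = 1.732991; V(2,1) = 0.000000; V(2,2) = 0.000000
Backward induction: V(k, i) = exp(-r*dt) * [p * V(k+1, i) + (1-p) * V(k+1, i+1)].
  V(1,0) = exp(-r*dt) * [p*1.732991 + (1-p)*0.000000] = 0.670784
  V(1,1) = exp(-r*dt) * [p*0.000000 + (1-p)*0.000000] = 0.000000
  V(0,0) = exp(-r*dt) * [p*0.670784 + (1-p)*0.000000] = 0.259638


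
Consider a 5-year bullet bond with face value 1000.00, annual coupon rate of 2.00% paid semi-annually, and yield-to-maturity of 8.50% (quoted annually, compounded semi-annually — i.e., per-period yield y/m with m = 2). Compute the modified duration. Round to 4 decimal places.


Coupon per period c = face * coupon_rate / m = 10.000000
Periods per year m = 2; per-period yield y/m = 0.042500
Number of cashflows N = 10
Cashflows (t years, CF_t, discount factor 1/(1+y/m)^(m*t), PV):
  t = 0.5000: CF_t = 10.000000, DF = 0.959233, PV = 9.592326
  t = 1.0000: CF_t = 10.000000, DF = 0.920127, PV = 9.201272
  t = 1.5000: CF_t = 10.000000, DF = 0.882616, PV = 8.826160
  t = 2.0000: CF_t = 10.000000, DF = 0.846634, PV = 8.466341
  t = 2.5000: CF_t = 10.000000, DF = 0.812119, PV = 8.121190
  t = 3.0000: CF_t = 10.000000, DF = 0.779011, PV = 7.790111
  t = 3.5000: CF_t = 10.000000, DF = 0.747253, PV = 7.472528
  t = 4.0000: CF_t = 10.000000, DF = 0.716789, PV = 7.167893
  t = 4.5000: CF_t = 10.000000, DF = 0.687568, PV = 6.875676
  t = 5.0000: CF_t = 1010.000000, DF = 0.659537, PV = 666.132675
Price P = sum_t PV_t = 739.646172
First compute Macaulay numerator sum_t t * PV_t:
  t * PV_t at t = 0.5000: 4.796163
  t * PV_t at t = 1.0000: 9.201272
  t * PV_t at t = 1.5000: 13.239240
  t * PV_t at t = 2.0000: 16.932682
  t * PV_t at t = 2.5000: 20.302975
  t * PV_t at t = 3.0000: 23.370332
  t * PV_t at t = 3.5000: 26.153848
  t * PV_t at t = 4.0000: 28.671570
  t * PV_t at t = 4.5000: 30.940544
  t * PV_t at t = 5.0000: 3330.663377
Macaulay duration D = 3504.272003 / 739.646172 = 4.737768
Modified duration = D / (1 + y/m) = 4.737768 / (1 + 0.042500) = 4.544622

Answer: Modified duration = 4.5446


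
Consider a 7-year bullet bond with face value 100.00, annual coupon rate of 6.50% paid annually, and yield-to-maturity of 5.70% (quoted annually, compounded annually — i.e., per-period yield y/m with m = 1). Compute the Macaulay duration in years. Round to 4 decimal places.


Answer: Macaulay duration = 5.8696 years

Derivation:
Coupon per period c = face * coupon_rate / m = 6.500000
Periods per year m = 1; per-period yield y/m = 0.057000
Number of cashflows N = 7
Cashflows (t years, CF_t, discount factor 1/(1+y/m)^(m*t), PV):
  t = 1.0000: CF_t = 6.500000, DF = 0.946074, PV = 6.149480
  t = 2.0000: CF_t = 6.500000, DF = 0.895056, PV = 5.817862
  t = 3.0000: CF_t = 6.500000, DF = 0.846789, PV = 5.504126
  t = 4.0000: CF_t = 6.500000, DF = 0.801125, PV = 5.207310
  t = 5.0000: CF_t = 6.500000, DF = 0.757923, PV = 4.926499
  t = 6.0000: CF_t = 6.500000, DF = 0.717051, PV = 4.660832
  t = 7.0000: CF_t = 106.500000, DF = 0.678383, PV = 72.247812
Price P = sum_t PV_t = 104.513920
Macaulay numerator sum_t t * PV_t:
  t * PV_t at t = 1.0000: 6.149480
  t * PV_t at t = 2.0000: 11.635723
  t * PV_t at t = 3.0000: 16.512379
  t * PV_t at t = 4.0000: 20.829239
  t * PV_t at t = 5.0000: 24.632496
  t * PV_t at t = 6.0000: 27.964991
  t * PV_t at t = 7.0000: 505.734681
Macaulay duration D = (sum_t t * PV_t) / P = 613.458989 / 104.513920 = 5.869639


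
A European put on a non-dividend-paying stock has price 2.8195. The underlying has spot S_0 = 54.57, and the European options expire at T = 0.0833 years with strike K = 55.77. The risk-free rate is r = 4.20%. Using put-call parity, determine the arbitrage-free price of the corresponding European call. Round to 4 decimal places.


Answer: Call price = 1.8143

Derivation:
Put-call parity: C - P = S_0 * exp(-qT) - K * exp(-rT).
S_0 * exp(-qT) = 54.5700 * 1.00000000 = 54.57000000
K * exp(-rT) = 55.7700 * 0.99650751 = 55.57522400
C = P + S*exp(-qT) - K*exp(-rT)
C = 2.8195 + 54.57000000 - 55.57522400 = 1.8143


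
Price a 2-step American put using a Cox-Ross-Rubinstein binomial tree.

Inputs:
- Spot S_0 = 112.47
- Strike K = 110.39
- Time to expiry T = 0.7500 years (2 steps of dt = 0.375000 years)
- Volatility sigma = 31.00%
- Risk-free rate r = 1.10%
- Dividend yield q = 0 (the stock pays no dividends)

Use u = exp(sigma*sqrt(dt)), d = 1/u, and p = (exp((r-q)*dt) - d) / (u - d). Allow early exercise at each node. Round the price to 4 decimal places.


Answer: Price = V(0,0) = 9.5489

Derivation:
dt = T/N = 0.375000
u = exp(sigma*sqrt(dt)) = 1.209051; d = 1/u = 0.827095
p = (exp((r-q)*dt) - d) / (u - d) = 0.463505
Discount per step: exp(-r*dt) = 0.995883
Stock lattice S(k, i) with i counting down-moves:
  k=0: S(0,0) = 112.4700
  k=1: S(1,0) = 135.9819; S(1,1) = 93.0234
  k=2: S(2,0) = 164.4090; S(2,1) = 112.4700; S(2,2) = 76.9392
Terminal payoffs V(N, i) = max(K - S_T, 0):
  V(2,0) = 0.000000; V(2,1) = 0.000000; V(2,2) = 33.450792
Backward induction: V(k, i) = exp(-r*dt) * [p * V(k+1, i) + (1-p) * V(k+1, i+1)]; then take max(V_cont, immediate exercise) for American.
  V(1,0) = exp(-r*dt) * [p*0.000000 + (1-p)*0.000000] = 0.000000; exercise = 0.000000; V(1,0) = max -> 0.000000
  V(1,1) = exp(-r*dt) * [p*0.000000 + (1-p)*33.450792] = 17.872302; exercise = 17.366601; V(1,1) = max -> 17.872302
  V(0,0) = exp(-r*dt) * [p*0.000000 + (1-p)*17.872302] = 9.548927; exercise = 0.000000; V(0,0) = max -> 9.548927


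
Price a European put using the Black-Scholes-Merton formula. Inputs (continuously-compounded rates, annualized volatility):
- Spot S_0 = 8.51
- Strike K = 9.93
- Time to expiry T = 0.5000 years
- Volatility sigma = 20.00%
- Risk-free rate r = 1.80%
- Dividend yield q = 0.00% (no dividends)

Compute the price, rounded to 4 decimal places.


Answer: Price = 1.4332

Derivation:
d1 = (ln(S/K) + (r - q + 0.5*sigma^2) * T) / (sigma * sqrt(T)) = -0.95684654
d2 = d1 - sigma * sqrt(T) = -1.09826790
exp(-rT) = 0.99104038; exp(-qT) = 1.00000000
P = K * exp(-rT) * N(-d2) - S_0 * exp(-qT) * N(-d1)
N(-d1) = 0.83067764; N(-d2) = 0.86395624
P = 9.9300 * 0.99104038 * 0.86395624 - 8.5100 * 1.00000000 * 0.83067764 = 1.4332


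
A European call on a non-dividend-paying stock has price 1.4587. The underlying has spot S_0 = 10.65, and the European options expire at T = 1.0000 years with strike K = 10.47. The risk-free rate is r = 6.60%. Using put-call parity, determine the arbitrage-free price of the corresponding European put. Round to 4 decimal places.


Put-call parity: C - P = S_0 * exp(-qT) - K * exp(-rT).
S_0 * exp(-qT) = 10.6500 * 1.00000000 = 10.65000000
K * exp(-rT) = 10.4700 * 0.93613086 = 9.80129015
P = C - S*exp(-qT) + K*exp(-rT)
P = 1.4587 - 10.65000000 + 9.80129015 = 0.6100

Answer: Put price = 0.6100


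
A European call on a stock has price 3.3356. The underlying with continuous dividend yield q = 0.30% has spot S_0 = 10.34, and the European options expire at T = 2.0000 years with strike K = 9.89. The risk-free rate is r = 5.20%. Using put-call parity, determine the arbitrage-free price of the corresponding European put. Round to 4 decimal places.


Answer: Put price = 1.9706

Derivation:
Put-call parity: C - P = S_0 * exp(-qT) - K * exp(-rT).
S_0 * exp(-qT) = 10.3400 * 0.99401796 = 10.27814575
K * exp(-rT) = 9.8900 * 0.90122530 = 8.91311819
P = C - S*exp(-qT) + K*exp(-rT)
P = 3.3356 - 10.27814575 + 8.91311819 = 1.9706


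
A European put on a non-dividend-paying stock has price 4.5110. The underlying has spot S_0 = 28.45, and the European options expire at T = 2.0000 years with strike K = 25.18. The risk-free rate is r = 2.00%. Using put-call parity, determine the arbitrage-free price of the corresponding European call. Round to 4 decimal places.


Put-call parity: C - P = S_0 * exp(-qT) - K * exp(-rT).
S_0 * exp(-qT) = 28.4500 * 1.00000000 = 28.45000000
K * exp(-rT) = 25.1800 * 0.96078944 = 24.19267808
C = P + S*exp(-qT) - K*exp(-rT)
C = 4.5110 + 28.45000000 - 24.19267808 = 8.7683

Answer: Call price = 8.7683


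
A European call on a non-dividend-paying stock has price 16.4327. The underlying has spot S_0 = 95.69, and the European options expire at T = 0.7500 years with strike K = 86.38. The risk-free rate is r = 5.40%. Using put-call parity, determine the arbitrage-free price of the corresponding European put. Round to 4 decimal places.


Answer: Put price = 3.6942

Derivation:
Put-call parity: C - P = S_0 * exp(-qT) - K * exp(-rT).
S_0 * exp(-qT) = 95.6900 * 1.00000000 = 95.69000000
K * exp(-rT) = 86.3800 * 0.96030916 = 82.95150563
P = C - S*exp(-qT) + K*exp(-rT)
P = 16.4327 - 95.69000000 + 82.95150563 = 3.6942


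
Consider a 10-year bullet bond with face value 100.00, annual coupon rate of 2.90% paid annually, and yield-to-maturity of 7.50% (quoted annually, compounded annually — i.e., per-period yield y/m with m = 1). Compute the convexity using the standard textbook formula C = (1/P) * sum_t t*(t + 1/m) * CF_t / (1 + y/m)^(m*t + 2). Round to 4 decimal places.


Answer: Convexity = 76.8196

Derivation:
Coupon per period c = face * coupon_rate / m = 2.900000
Periods per year m = 1; per-period yield y/m = 0.075000
Number of cashflows N = 10
Cashflows (t years, CF_t, discount factor 1/(1+y/m)^(m*t), PV):
  t = 1.0000: CF_t = 2.900000, DF = 0.930233, PV = 2.697674
  t = 2.0000: CF_t = 2.900000, DF = 0.865333, PV = 2.509465
  t = 3.0000: CF_t = 2.900000, DF = 0.804961, PV = 2.334386
  t = 4.0000: CF_t = 2.900000, DF = 0.748801, PV = 2.171522
  t = 5.0000: CF_t = 2.900000, DF = 0.696559, PV = 2.020020
  t = 6.0000: CF_t = 2.900000, DF = 0.647962, PV = 1.879088
  t = 7.0000: CF_t = 2.900000, DF = 0.602755, PV = 1.747989
  t = 8.0000: CF_t = 2.900000, DF = 0.560702, PV = 1.626036
  t = 9.0000: CF_t = 2.900000, DF = 0.521583, PV = 1.512592
  t = 10.0000: CF_t = 102.900000, DF = 0.485194, PV = 49.926455
Price P = sum_t PV_t = 68.425228
Convexity numerator sum_t t*(t + 1/m) * CF_t / (1+y/m)^(m*t + 2):
  t = 1.0000: term = 4.668771
  t = 2.0000: term = 13.029129
  t = 3.0000: term = 24.240240
  t = 4.0000: term = 37.581768
  t = 5.0000: term = 52.439676
  t = 6.0000: term = 68.293532
  t = 7.0000: term = 84.705156
  t = 8.0000: term = 101.308492
  t = 9.0000: term = 117.800572
  t = 10.0000: term = 4752.328891
Convexity = (1/P) * sum = 5256.396229 / 68.425228 = 76.819565


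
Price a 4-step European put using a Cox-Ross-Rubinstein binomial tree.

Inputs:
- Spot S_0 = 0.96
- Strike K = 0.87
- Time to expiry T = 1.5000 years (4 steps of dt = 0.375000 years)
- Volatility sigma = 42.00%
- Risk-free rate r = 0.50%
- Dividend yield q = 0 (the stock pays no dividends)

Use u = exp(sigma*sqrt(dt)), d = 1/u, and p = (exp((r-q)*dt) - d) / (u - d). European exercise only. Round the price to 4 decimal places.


dt = T/N = 0.375000
u = exp(sigma*sqrt(dt)) = 1.293299; d = 1/u = 0.773216
p = (exp((r-q)*dt) - d) / (u - d) = 0.439662
Discount per step: exp(-r*dt) = 0.998127
Stock lattice S(k, i) with i counting down-moves:
  k=0: S(0,0) = 0.9600
  k=1: S(1,0) = 1.2416; S(1,1) = 0.7423
  k=2: S(2,0) = 1.6057; S(2,1) = 0.9600; S(2,2) = 0.5739
  k=3: S(3,0) = 2.0767; S(3,1) = 1.2416; S(3,2) = 0.7423; S(3,3) = 0.4438
  k=4: S(4,0) = 2.6858; S(4,1) = 1.6057; S(4,2) = 0.9600; S(4,3) = 0.5739; S(4,4) = 0.3431
Terminal payoffs V(N, i) = max(K - S_T, 0):
  V(4,0) = 0.000000; V(4,1) = 0.000000; V(4,2) = 0.000000; V(4,3) = 0.296051; V(4,4) = 0.526857
Backward induction: V(k, i) = exp(-r*dt) * [p * V(k+1, i) + (1-p) * V(k+1, i+1)].
  V(3,0) = exp(-r*dt) * [p*0.000000 + (1-p)*0.000000] = 0.000000
  V(3,1) = exp(-r*dt) * [p*0.000000 + (1-p)*0.000000] = 0.000000
  V(3,2) = exp(-r*dt) * [p*0.000000 + (1-p)*0.296051] = 0.165578
  V(3,3) = exp(-r*dt) * [p*0.296051 + (1-p)*0.526857] = 0.424584
  V(2,0) = exp(-r*dt) * [p*0.000000 + (1-p)*0.000000] = 0.000000
  V(2,1) = exp(-r*dt) * [p*0.000000 + (1-p)*0.165578] = 0.092606
  V(2,2) = exp(-r*dt) * [p*0.165578 + (1-p)*0.424584] = 0.310127
  V(1,0) = exp(-r*dt) * [p*0.000000 + (1-p)*0.092606] = 0.051793
  V(1,1) = exp(-r*dt) * [p*0.092606 + (1-p)*0.310127] = 0.214089
  V(0,0) = exp(-r*dt) * [p*0.051793 + (1-p)*0.214089] = 0.142467

Answer: Price = V(0,0) = 0.1425


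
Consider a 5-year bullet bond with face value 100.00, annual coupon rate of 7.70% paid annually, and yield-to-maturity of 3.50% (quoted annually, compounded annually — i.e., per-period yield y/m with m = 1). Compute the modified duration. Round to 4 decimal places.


Answer: Modified duration = 4.2468

Derivation:
Coupon per period c = face * coupon_rate / m = 7.700000
Periods per year m = 1; per-period yield y/m = 0.035000
Number of cashflows N = 5
Cashflows (t years, CF_t, discount factor 1/(1+y/m)^(m*t), PV):
  t = 1.0000: CF_t = 7.700000, DF = 0.966184, PV = 7.439614
  t = 2.0000: CF_t = 7.700000, DF = 0.933511, PV = 7.188032
  t = 3.0000: CF_t = 7.700000, DF = 0.901943, PV = 6.944959
  t = 4.0000: CF_t = 7.700000, DF = 0.871442, PV = 6.710105
  t = 5.0000: CF_t = 107.700000, DF = 0.841973, PV = 90.680510
Price P = sum_t PV_t = 118.963220
First compute Macaulay numerator sum_t t * PV_t:
  t * PV_t at t = 1.0000: 7.439614
  t * PV_t at t = 2.0000: 14.376065
  t * PV_t at t = 3.0000: 20.834877
  t * PV_t at t = 4.0000: 26.840421
  t * PV_t at t = 5.0000: 453.402550
Macaulay duration D = 522.893526 / 118.963220 = 4.395422
Modified duration = D / (1 + y/m) = 4.395422 / (1 + 0.035000) = 4.246784


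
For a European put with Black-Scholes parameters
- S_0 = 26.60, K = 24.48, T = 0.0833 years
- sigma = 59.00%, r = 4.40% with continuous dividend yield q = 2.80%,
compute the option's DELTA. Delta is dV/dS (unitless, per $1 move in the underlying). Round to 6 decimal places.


d1 = 0.5807108760; d2 = 0.4104266136
phi(d1) = 0.3370408653; exp(-qT) = 0.9976703179; exp(-rT) = 0.9963415086
N(-d1) = 0.2807176652
Delta = -exp(-qT) * N(-d1) = -0.9976703179 * 0.2807176652 = -0.280064

Answer: Delta = -0.280064


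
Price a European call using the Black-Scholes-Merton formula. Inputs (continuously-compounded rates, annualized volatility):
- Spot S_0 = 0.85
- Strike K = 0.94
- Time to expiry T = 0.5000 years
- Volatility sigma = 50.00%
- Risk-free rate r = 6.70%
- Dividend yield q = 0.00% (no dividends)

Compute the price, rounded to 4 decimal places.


Answer: Price = 0.0961

Derivation:
d1 = (ln(S/K) + (r - q + 0.5*sigma^2) * T) / (sigma * sqrt(T)) = -0.01313387
d2 = d1 - sigma * sqrt(T) = -0.36668726
exp(-rT) = 0.96705491; exp(-qT) = 1.00000000
C = S_0 * exp(-qT) * N(d1) - K * exp(-rT) * N(d2)
N(d1) = 0.49476049; N(d2) = 0.35692615
C = 0.8500 * 1.00000000 * 0.49476049 - 0.9400 * 0.96705491 * 0.35692615 = 0.0961


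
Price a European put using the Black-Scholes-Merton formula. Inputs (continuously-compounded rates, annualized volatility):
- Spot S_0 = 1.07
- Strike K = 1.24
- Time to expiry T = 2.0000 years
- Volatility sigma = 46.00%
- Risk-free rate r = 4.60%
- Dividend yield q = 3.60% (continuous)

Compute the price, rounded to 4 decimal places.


Answer: Price = 0.3438

Derivation:
d1 = (ln(S/K) + (r - q + 0.5*sigma^2) * T) / (sigma * sqrt(T)) = 0.12935023
d2 = d1 - sigma * sqrt(T) = -0.52118801
exp(-rT) = 0.91210515; exp(-qT) = 0.93053090
P = K * exp(-rT) * N(-d2) - S_0 * exp(-qT) * N(-d1)
N(-d1) = 0.44854026; N(-d2) = 0.69888210
P = 1.2400 * 0.91210515 * 0.69888210 - 1.0700 * 0.93053090 * 0.44854026 = 0.3438


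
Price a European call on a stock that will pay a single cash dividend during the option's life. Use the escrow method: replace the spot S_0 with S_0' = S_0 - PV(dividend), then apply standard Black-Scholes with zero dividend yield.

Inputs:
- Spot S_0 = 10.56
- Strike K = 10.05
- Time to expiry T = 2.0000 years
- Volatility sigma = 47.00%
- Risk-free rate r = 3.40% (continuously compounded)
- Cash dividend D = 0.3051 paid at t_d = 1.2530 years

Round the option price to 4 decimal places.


PV(D) = D * exp(-r * t_d) = 0.3051 * 0.95829271 = 0.29237511
S_0' = S_0 - PV(D) = 10.5600 - 0.29237511 = 10.26762489
d1 = (ln(S_0'/K) + (r + sigma^2/2)*T) / (sigma*sqrt(T)) = 0.46687567
d2 = d1 - sigma*sqrt(T) = -0.19780470
exp(-rT) = 0.93426047
N(d1) = 0.67970558; N(d2) = 0.42159893
C = S_0' * N(d1) - K * exp(-rT) * N(d2) = 10.26762489 * 0.67970558 - 10.0500 * 0.93426047 * 0.42159893 = 3.0204

Answer: Price = 3.0204


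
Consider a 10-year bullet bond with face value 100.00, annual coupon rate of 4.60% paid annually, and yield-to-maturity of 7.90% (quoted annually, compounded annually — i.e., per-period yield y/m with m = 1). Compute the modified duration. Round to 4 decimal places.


Coupon per period c = face * coupon_rate / m = 4.600000
Periods per year m = 1; per-period yield y/m = 0.079000
Number of cashflows N = 10
Cashflows (t years, CF_t, discount factor 1/(1+y/m)^(m*t), PV):
  t = 1.0000: CF_t = 4.600000, DF = 0.926784, PV = 4.263207
  t = 2.0000: CF_t = 4.600000, DF = 0.858929, PV = 3.951072
  t = 3.0000: CF_t = 4.600000, DF = 0.796041, PV = 3.661791
  t = 4.0000: CF_t = 4.600000, DF = 0.737758, PV = 3.393689
  t = 5.0000: CF_t = 4.600000, DF = 0.683743, PV = 3.145217
  t = 6.0000: CF_t = 4.600000, DF = 0.633682, PV = 2.914937
  t = 7.0000: CF_t = 4.600000, DF = 0.587286, PV = 2.701517
  t = 8.0000: CF_t = 4.600000, DF = 0.544288, PV = 2.503723
  t = 9.0000: CF_t = 4.600000, DF = 0.504437, PV = 2.320411
  t = 10.0000: CF_t = 104.600000, DF = 0.467504, PV = 48.900943
Price P = sum_t PV_t = 77.756506
First compute Macaulay numerator sum_t t * PV_t:
  t * PV_t at t = 1.0000: 4.263207
  t * PV_t at t = 2.0000: 7.902144
  t * PV_t at t = 3.0000: 10.985372
  t * PV_t at t = 4.0000: 13.574756
  t * PV_t at t = 5.0000: 15.726085
  t * PV_t at t = 6.0000: 17.489622
  t * PV_t at t = 7.0000: 18.910620
  t * PV_t at t = 8.0000: 20.029784
  t * PV_t at t = 9.0000: 20.883695
  t * PV_t at t = 10.0000: 489.009434
Macaulay duration D = 618.774717 / 77.756506 = 7.957851
Modified duration = D / (1 + y/m) = 7.957851 / (1 + 0.079000) = 7.375210

Answer: Modified duration = 7.3752


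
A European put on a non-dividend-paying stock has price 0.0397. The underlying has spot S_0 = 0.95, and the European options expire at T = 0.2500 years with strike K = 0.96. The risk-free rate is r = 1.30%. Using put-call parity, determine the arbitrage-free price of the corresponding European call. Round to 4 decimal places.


Answer: Call price = 0.0328

Derivation:
Put-call parity: C - P = S_0 * exp(-qT) - K * exp(-rT).
S_0 * exp(-qT) = 0.9500 * 1.00000000 = 0.95000000
K * exp(-rT) = 0.9600 * 0.99675528 = 0.95688506
C = P + S*exp(-qT) - K*exp(-rT)
C = 0.0397 + 0.95000000 - 0.95688506 = 0.0328


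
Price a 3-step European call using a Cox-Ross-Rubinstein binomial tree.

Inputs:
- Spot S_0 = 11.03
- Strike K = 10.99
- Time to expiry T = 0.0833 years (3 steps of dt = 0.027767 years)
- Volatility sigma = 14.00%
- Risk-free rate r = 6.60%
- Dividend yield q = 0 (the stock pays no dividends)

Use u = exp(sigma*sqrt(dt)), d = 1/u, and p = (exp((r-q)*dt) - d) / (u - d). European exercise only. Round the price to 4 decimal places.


Answer: Price = V(0,0) = 0.2457

Derivation:
dt = T/N = 0.027767
u = exp(sigma*sqrt(dt)) = 1.023603; d = 1/u = 0.976941
p = (exp((r-q)*dt) - d) / (u - d) = 0.533478
Discount per step: exp(-r*dt) = 0.998169
Stock lattice S(k, i) with i counting down-moves:
  k=0: S(0,0) = 11.0300
  k=1: S(1,0) = 11.2903; S(1,1) = 10.7757
  k=2: S(2,0) = 11.5568; S(2,1) = 11.0300; S(2,2) = 10.5272
  k=3: S(3,0) = 11.8296; S(3,1) = 11.2903; S(3,2) = 10.7757; S(3,3) = 10.2844
Terminal payoffs V(N, i) = max(S_T - K, 0):
  V(3,0) = 0.839600; V(3,1) = 0.300340; V(3,2) = 0.000000; V(3,3) = 0.000000
Backward induction: V(k, i) = exp(-r*dt) * [p * V(k+1, i) + (1-p) * V(k+1, i+1)].
  V(2,0) = exp(-r*dt) * [p*0.839600 + (1-p)*0.300340] = 0.586947
  V(2,1) = exp(-r*dt) * [p*0.300340 + (1-p)*0.000000] = 0.159932
  V(2,2) = exp(-r*dt) * [p*0.000000 + (1-p)*0.000000] = 0.000000
  V(1,0) = exp(-r*dt) * [p*0.586947 + (1-p)*0.159932] = 0.387025
  V(1,1) = exp(-r*dt) * [p*0.159932 + (1-p)*0.000000] = 0.085164
  V(0,0) = exp(-r*dt) * [p*0.387025 + (1-p)*0.085164] = 0.245749
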